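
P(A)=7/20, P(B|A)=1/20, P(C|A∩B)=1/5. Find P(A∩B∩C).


P(A∩B∩C) = P(A) * P(B|A) * P(C|A∩B)
= 7/20 * 1/20 * 1/5
= 7/400 * 1/5 = 7/2000

7/2000


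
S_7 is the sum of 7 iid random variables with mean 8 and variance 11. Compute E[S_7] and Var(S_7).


E[S_n] = n*mu = 7*8 = 56
Var(S_n) = n*sigma^2 = 7*11 = 77

E[S_7]=56, Var(S_7)=77


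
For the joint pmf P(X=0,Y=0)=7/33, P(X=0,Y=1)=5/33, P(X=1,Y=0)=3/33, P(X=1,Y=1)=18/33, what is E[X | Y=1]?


P(Y=1) = 23/33
E[X|Y=1] = (0*5 + 1*18)/23 = 18/23

18/23


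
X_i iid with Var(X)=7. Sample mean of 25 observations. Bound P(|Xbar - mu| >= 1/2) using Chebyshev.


Var(Xbar) = Var(X)/n = 7/25
Chebyshev: P(|Xbar-mu| >= 1/2) <= Var(Xbar)/(1/2)^2 = (7/25)/(1/4) = 28/25
Bound exceeds 1, so trivial bound: 1

1


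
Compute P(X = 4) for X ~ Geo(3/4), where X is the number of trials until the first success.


P(X=4) = (1-p)^3 * p = (1/4)^3 * 3/4
= 1/64 * 3/4 = 3/256

3/256


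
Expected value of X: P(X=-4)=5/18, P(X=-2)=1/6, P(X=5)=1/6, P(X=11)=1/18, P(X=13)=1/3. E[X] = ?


E[X] = sum(x * P(x))
= -4*5/18 - 2*1/6 + 5*1/6 + 11*1/18 + 13*1/3
= 13/3

13/3


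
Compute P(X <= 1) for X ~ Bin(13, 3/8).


P(X<=1) = P(X=0) + P(X=1)
= 1220703125/549755813888 + 9521484375/549755813888
= 2685546875/137438953472

2685546875/137438953472


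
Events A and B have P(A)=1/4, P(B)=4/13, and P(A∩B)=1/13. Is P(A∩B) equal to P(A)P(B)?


P(A)*P(B) = 1/4*4/13 = 1/13
P(A∩B) = 1/13, which equals P(A)P(B), so independent

Yes, A and B are independent


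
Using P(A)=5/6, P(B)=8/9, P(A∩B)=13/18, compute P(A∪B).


P(A∪B) = P(A) + P(B) - P(A∩B)
= 5/6 + 8/9 - 13/18 = 1

1


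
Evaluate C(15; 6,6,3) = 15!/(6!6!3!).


15! = 1307674368000
Denominator: 6!=720 * 6!=720 * 3!=6
Coefficient = 1307674368000 / 3110400 = 420420

420420


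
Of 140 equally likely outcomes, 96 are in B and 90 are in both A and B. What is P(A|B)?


P(A|B) = P(A∩B)/P(B) = (90/140)/(96/140) = 90/96 = 15/16

15/16


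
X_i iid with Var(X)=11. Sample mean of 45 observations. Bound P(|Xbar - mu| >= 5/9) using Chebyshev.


Var(Xbar) = Var(X)/n = 11/45
Chebyshev: P(|Xbar-mu| >= 5/9) <= Var(Xbar)/(5/9)^2 = (11/45)/(25/81) = 99/125

99/125


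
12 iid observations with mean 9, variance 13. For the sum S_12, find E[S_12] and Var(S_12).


E[S_n] = n*mu = 12*9 = 108
Var(S_n) = n*sigma^2 = 12*13 = 156

E[S_12]=108, Var(S_12)=156


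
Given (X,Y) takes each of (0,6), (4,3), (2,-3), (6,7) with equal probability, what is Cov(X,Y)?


E[X]=3, E[Y]=13/4, E[XY]=12
Cov(X,Y) = E[XY] - E[X]E[Y] = 12 - 3*13/4 = 9/4

9/4


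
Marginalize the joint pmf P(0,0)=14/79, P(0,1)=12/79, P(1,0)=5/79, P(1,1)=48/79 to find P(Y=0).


P(Y=0) = P(0,0)+P(1,0) = 14/79 + 5/79 = 19/79

19/79


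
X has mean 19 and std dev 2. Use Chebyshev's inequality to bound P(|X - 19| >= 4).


k = 4/2 = 2
Chebyshev: P(|X-mu| >= k*sigma) <= 1/k^2 = 1/2^2 = 1/4

1/4


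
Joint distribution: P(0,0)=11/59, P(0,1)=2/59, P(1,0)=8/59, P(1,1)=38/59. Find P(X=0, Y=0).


Read from table: P(X=0, Y=0) = 11/59

11/59


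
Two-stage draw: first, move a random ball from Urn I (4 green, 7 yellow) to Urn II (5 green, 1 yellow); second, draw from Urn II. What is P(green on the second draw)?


P(transfer green) = 4/11; P(transfer yellow) = 7/11
If green transferred: Urn II has 6 green of 7, so P(green|green moved) = 6/7
If yellow transferred: Urn II has 5 green of 7, so P(green|yellow moved) = 5/7
By total probability: P(green) = 4/11*6/7 + 7/11*5/7 = 59/77

59/77


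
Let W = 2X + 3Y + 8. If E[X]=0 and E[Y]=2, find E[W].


E[2X + 3Y + 8] = 2*E[X] + 3*E[Y] + 8
= (2)*(0) + (3)*(2) + (8)
= 0 + 6 + 8 = 14

14


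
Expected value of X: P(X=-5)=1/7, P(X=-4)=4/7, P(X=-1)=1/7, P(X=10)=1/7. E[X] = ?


E[X] = sum(x * P(x))
= -5*1/7 - 4*4/7 - 1*1/7 + 10*1/7
= -12/7

-12/7


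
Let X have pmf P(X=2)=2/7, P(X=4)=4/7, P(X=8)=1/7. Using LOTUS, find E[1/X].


E[1/X] = sum(g(x)*P(x))
= 1/2*2/7 + 1/4*4/7 + 1/8*1/7
= 17/56

17/56


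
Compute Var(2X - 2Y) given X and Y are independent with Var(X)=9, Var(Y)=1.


Independence => Cov(X,Y)=0
Var(2X - 2Y) = 2^2*Var(X) + (-2)^2*Var(Y)
= 4*9 + 4*1 = 40

40


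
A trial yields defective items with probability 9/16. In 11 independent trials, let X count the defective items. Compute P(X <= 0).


P(X<=0) = P(X=0)
= 1977326743/17592186044416
= 1977326743/17592186044416

1977326743/17592186044416


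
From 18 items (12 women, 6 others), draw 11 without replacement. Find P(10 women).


P(X=10) = C(12,10)*C(6,1) / C(18,11)
= 66*6 / 31824
= 396/31824 = 11/884

11/884


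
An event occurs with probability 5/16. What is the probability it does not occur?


P(A') = 1 - P(A) = 1 - 5/16 = 11/16

11/16


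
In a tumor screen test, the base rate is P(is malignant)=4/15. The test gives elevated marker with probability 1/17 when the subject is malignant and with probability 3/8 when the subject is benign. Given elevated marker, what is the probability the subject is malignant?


P(A) = P(A|B)P(B) + P(A|B')P(B') = 1/17*4/15 + 3/8*11/15 = 593/2040
P(B|A) = P(A|B)P(B)/P(A) = (4/255)/(593/2040) = 32/593

32/593


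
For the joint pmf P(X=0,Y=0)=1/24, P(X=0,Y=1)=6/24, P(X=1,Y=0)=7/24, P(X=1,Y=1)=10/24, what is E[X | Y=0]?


P(Y=0) = 8/24
E[X|Y=0] = (0*1 + 1*7)/8 = 7/8

7/8


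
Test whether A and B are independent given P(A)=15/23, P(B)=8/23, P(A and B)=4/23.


P(A)*P(B) = 15/23*8/23 = 120/529
P(A∩B) = 4/23 != 120/529, so not independent

No, A and B are not independent


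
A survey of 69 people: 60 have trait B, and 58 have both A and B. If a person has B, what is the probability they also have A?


P(A|B) = P(A∩B)/P(B) = (58/69)/(60/69) = 58/60 = 29/30

29/30


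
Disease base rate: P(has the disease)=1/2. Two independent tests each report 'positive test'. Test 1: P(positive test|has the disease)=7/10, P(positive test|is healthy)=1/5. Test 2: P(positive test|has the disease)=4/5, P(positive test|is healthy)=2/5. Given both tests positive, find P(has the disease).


After test 1: P(+) = 7/10*1/2 + 1/5*1/2 = 9/20
P(B|+) = (7/20)/(9/20) = 7/9
After test 2 (use post1 as new prior): P(+) = 4/5*7/9 + 2/5*2/9 = 32/45
P(B|+,+) = (28/45)/(32/45) = 7/8

7/8


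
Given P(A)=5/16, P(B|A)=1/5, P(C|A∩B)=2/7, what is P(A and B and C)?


P(A∩B∩C) = P(A) * P(B|A) * P(C|A∩B)
= 5/16 * 1/5 * 2/7
= 1/16 * 2/7 = 1/56

1/56


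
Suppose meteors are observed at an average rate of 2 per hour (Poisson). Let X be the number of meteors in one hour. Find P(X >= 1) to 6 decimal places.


P(X>=1) = 1 - P(X<=0) = 1 - (e^(-2)*2^0/0!)
≈ 1 - 0.1353352832 = 0.8646647168
≈ 0.864665

0.864665


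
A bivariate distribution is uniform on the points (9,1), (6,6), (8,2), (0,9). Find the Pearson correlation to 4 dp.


Cov(X,Y) = -10.6250, Var(X) = 12.1875, Var(Y) = 10.2500
rho = Cov/(sqrt(VarX)*sqrt(VarY)) = -0.9506

-0.9506


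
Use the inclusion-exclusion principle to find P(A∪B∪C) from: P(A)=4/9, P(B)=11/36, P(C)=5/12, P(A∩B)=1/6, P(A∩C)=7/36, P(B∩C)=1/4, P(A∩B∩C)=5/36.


P(A∪B∪C) = P(A)+P(B)+P(C) - P(AB)-P(AC)-P(BC) + P(ABC)
= 4/9+11/36+5/12 - 1/6-7/36-1/4 + 5/36
= 25/36

25/36


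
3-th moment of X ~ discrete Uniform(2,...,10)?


E[X^3] = (1/9) * sum(x^3 for x=2..10)
= 3024/9 = 336

336


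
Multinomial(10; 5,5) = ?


10! = 3628800
Denominator: 5!=120 * 5!=120
Coefficient = 3628800 / 14400 = 252

252


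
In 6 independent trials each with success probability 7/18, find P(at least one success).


P(at least one) = 1 - P(none)
P(none) = (1 - 7/18)^6 = (11/18)^6 = 1771561/34012224
P(at least one) = 1 - 1771561/34012224 = 32240663/34012224

32240663/34012224


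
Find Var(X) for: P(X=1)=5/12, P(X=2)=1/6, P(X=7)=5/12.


E[X] = 11/3, E[X^2] = 43/2
Var(X) = E[X^2] - (E[X])^2 = 43/2 - (11/3)^2 = 145/18

145/18


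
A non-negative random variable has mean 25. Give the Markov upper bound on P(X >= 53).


Markov: P(X >= a) <= E[X]/a
P(X >= 53) <= 25/53

25/53


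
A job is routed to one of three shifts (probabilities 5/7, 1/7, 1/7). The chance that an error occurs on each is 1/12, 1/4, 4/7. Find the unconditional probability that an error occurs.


P(A) = P(A|B1)P(B1) + P(A|B2)P(B2) + P(A|B3)P(B3)
= 1/12*5/7 + 1/4*1/7 + 4/7*1/7
= 5/84 + 1/28 + 4/49 = 26/147

26/147


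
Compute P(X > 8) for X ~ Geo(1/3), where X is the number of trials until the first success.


P(X > 8) = P(first 8 trials all fail) = (1-p)^8 = (2/3)^8 = 256/6561

256/6561


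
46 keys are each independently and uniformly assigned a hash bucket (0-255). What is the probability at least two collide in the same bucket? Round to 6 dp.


P(all different) = prod((256-i)/256 for i=0..45) = 0.013483
P(at least one match) = 1 - 0.013483 = 0.986517

0.986517


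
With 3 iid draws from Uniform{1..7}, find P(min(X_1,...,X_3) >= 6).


P(min >= 6) = P(all X_i >= 6) = (P(X_1 >= 6))^3
= (2/7)^3 = 8/343

8/343


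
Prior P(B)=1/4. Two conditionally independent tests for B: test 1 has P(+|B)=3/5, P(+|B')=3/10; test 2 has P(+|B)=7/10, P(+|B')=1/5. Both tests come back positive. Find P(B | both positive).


After test 1: P(+) = 3/5*1/4 + 3/10*3/4 = 3/8
P(B|+) = (3/20)/(3/8) = 2/5
After test 2 (use post1 as new prior): P(+) = 7/10*2/5 + 1/5*3/5 = 2/5
P(B|+,+) = (7/25)/(2/5) = 7/10

7/10


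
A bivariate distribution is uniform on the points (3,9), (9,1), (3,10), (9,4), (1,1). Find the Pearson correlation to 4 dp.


Cov(X,Y) = -4.4000, Var(X) = 11.2000, Var(Y) = 14.8000
rho = Cov/(sqrt(VarX)*sqrt(VarY)) = -0.3418

-0.3418


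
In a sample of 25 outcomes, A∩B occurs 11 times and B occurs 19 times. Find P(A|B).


P(A|B) = P(A∩B)/P(B) = (11/25)/(19/25) = 11/19

11/19


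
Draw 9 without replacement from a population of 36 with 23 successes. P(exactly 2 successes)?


P(X=2) = C(23,2)*C(13,7) / C(36,9)
= 253*1716 / 94143280
= 434148/94143280 = 9867/2139620

9867/2139620


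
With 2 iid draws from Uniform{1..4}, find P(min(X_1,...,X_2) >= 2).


P(min >= 2) = P(all X_i >= 2) = (P(X_1 >= 2))^2
= (3/4)^2 = 9/16

9/16


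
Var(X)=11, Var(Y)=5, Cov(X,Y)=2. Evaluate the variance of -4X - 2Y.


Var(-4X - 2Y) = (-4)^2*Var(X) + (-2)^2*Var(Y) + 2*(-4)*(-2)*Cov(X,Y)
= 16*11 + 4*5 + 16*2
= 176 + 20 + 32 = 228

228


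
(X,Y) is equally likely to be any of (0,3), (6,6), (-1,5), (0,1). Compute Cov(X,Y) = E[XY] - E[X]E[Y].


E[X]=5/4, E[Y]=15/4, E[XY]=31/4
Cov(X,Y) = E[XY] - E[X]E[Y] = 31/4 - 5/4*15/4 = 49/16

49/16


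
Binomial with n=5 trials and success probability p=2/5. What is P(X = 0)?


P(X=0) = C(5,0) * p^0 * (1-p)^5
= 1 * 1 * 243/3125
= 243/3125

243/3125


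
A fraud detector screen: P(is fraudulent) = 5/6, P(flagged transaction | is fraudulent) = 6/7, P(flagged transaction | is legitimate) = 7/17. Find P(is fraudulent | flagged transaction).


P(A) = P(A|B)P(B) + P(A|B')P(B') = 6/7*5/6 + 7/17*1/6 = 559/714
P(B|A) = P(A|B)P(B)/P(A) = (5/7)/(559/714) = 510/559

510/559


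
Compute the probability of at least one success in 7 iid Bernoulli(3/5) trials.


P(at least one) = 1 - P(none)
P(none) = (1 - 3/5)^7 = (2/5)^7 = 128/78125
P(at least one) = 1 - 128/78125 = 77997/78125

77997/78125


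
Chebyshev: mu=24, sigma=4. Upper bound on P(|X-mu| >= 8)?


k = 8/4 = 2
Chebyshev: P(|X-mu| >= k*sigma) <= 1/k^2 = 1/2^2 = 1/4

1/4


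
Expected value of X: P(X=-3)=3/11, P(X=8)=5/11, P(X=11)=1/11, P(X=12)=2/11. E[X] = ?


E[X] = sum(x * P(x))
= -3*3/11 + 8*5/11 + 11*1/11 + 12*2/11
= 6

6


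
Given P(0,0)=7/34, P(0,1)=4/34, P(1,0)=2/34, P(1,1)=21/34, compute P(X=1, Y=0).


Read from table: P(X=1, Y=0) = 2/34 = 1/17

1/17


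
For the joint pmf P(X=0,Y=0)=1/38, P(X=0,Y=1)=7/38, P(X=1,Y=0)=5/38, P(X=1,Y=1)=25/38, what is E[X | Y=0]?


P(Y=0) = 6/38
E[X|Y=0] = (0*1 + 1*5)/6 = 5/6

5/6


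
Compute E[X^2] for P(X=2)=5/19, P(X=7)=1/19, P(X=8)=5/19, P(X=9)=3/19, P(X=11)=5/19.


E[X^2] = sum(g(x)*P(x))
= 4*5/19 + 49*1/19 + 64*5/19 + 81*3/19 + 121*5/19
= 1237/19

1237/19


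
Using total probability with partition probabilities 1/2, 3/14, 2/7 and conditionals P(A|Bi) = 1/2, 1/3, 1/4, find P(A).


P(A) = P(A|B1)P(B1) + P(A|B2)P(B2) + P(A|B3)P(B3)
= 1/2*1/2 + 1/3*3/14 + 1/4*2/7
= 1/4 + 1/14 + 1/14 = 11/28

11/28


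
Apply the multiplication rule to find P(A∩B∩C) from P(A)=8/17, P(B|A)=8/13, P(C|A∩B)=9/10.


P(A∩B∩C) = P(A) * P(B|A) * P(C|A∩B)
= 8/17 * 8/13 * 9/10
= 64/221 * 9/10 = 288/1105

288/1105


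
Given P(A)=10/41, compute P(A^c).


P(A') = 1 - P(A) = 1 - 10/41 = 31/41

31/41


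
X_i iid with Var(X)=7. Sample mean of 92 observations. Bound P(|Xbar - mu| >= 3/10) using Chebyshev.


Var(Xbar) = Var(X)/n = 7/92
Chebyshev: P(|Xbar-mu| >= 3/10) <= Var(Xbar)/(3/10)^2 = (7/92)/(9/100) = 175/207

175/207


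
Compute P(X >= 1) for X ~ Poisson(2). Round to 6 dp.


P(X>=1) = 1 - P(X<=0) = 1 - (e^(-2)*2^0/0!)
≈ 1 - 0.1353352832 = 0.8646647168
≈ 0.864665

0.864665


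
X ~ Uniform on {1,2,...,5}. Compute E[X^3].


E[X^3] = (1/5) * sum(x^3 for x=1..5)
= 225/5 = 45

45


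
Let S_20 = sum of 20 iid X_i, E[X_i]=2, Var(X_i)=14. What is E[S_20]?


E[S_n] = n*E[X_1] = 20*2 = 40

40


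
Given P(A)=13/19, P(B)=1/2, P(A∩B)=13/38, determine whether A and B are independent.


P(A)*P(B) = 13/19*1/2 = 13/38
P(A∩B) = 13/38, which equals P(A)P(B), so independent

Yes, A and B are independent


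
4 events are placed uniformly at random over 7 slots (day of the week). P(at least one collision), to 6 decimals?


P(all different) = prod((7-i)/7 for i=0..3) = 0.349854
P(at least one match) = 1 - 0.349854 = 0.650146

0.650146


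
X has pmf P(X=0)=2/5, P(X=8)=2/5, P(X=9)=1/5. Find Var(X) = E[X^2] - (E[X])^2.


E[X] = 5, E[X^2] = 209/5
Var(X) = E[X^2] - (E[X])^2 = 209/5 - (5)^2 = 84/5

84/5


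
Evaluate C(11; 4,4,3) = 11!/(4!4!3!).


11! = 39916800
Denominator: 4!=24 * 4!=24 * 3!=6
Coefficient = 39916800 / 3456 = 11550

11550


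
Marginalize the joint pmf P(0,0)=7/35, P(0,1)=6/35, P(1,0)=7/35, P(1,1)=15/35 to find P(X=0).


P(X=0) = P(0,0)+P(0,1) = 7/35 + 6/35 = 13/35

13/35


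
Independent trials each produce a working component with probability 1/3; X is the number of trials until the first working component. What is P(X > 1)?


P(X > 1) = P(first 1 trials all fail) = (1-p)^1 = (2/3)^1 = 2/3

2/3


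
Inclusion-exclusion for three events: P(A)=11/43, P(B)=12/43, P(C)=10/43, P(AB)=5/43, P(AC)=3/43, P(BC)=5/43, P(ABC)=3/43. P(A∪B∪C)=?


P(A∪B∪C) = P(A)+P(B)+P(C) - P(AB)-P(AC)-P(BC) + P(ABC)
= 11/43+12/43+10/43 - 5/43-3/43-5/43 + 3/43
= 23/43

23/43


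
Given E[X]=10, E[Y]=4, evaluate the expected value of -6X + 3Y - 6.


E[-6X + 3Y - 6] = -6*E[X] + 3*E[Y] - 6
= (-6)*(10) + (3)*(4) + (-6)
= -60 + 12 - 6 = -54

-54


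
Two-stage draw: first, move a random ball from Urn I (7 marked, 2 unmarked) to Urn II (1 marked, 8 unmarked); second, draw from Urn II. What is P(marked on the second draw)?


P(transfer marked) = 7/9; P(transfer unmarked) = 2/9
If marked transferred: Urn II has 2 marked of 10, so P(marked|marked moved) = 1/5
If unmarked transferred: Urn II has 1 marked of 10, so P(marked|unmarked moved) = 1/10
By total probability: P(marked) = 7/9*1/5 + 2/9*1/10 = 8/45

8/45


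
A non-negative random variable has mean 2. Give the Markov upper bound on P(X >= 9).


Markov: P(X >= a) <= E[X]/a
P(X >= 9) <= 2/9

2/9


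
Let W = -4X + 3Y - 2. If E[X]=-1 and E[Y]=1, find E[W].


E[-4X + 3Y - 2] = -4*E[X] + 3*E[Y] - 2
= (-4)*(-1) + (3)*(1) + (-2)
= 4 + 3 - 2 = 5

5


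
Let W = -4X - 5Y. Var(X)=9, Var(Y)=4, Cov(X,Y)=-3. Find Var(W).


Var(-4X - 5Y) = (-4)^2*Var(X) + (-5)^2*Var(Y) + 2*(-4)*(-5)*Cov(X,Y)
= 16*9 + 25*4 + 40*(-3)
= 144 + 100 - 120 = 124

124


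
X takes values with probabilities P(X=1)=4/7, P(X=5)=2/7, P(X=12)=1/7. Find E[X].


E[X] = sum(x * P(x))
= 1*4/7 + 5*2/7 + 12*1/7
= 26/7

26/7


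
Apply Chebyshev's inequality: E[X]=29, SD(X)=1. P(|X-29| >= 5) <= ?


k = 5/1 = 5
Chebyshev: P(|X-mu| >= k*sigma) <= 1/k^2 = 1/5^2 = 1/25

1/25


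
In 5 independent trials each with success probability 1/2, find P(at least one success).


P(at least one) = 1 - P(none)
P(none) = (1 - 1/2)^5 = (1/2)^5 = 1/32
P(at least one) = 1 - 1/32 = 31/32

31/32


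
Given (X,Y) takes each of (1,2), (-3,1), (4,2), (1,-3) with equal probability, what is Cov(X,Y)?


E[X]=3/4, E[Y]=1/2, E[XY]=1
Cov(X,Y) = E[XY] - E[X]E[Y] = 1 - 3/4*1/2 = 5/8

5/8


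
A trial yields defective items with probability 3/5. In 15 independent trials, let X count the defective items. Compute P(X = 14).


P(X=14) = C(15,14) * p^14 * (1-p)^1
= 15 * 4782969/6103515625 * 2/5
= 28697814/6103515625

28697814/6103515625


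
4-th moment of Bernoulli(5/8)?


For Bernoulli: X in {0,1}
E[X^4] = 0^4*(1-5/8) + 1^4*5/8 = 5/8

5/8


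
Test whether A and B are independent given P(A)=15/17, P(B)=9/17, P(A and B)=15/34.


P(A)*P(B) = 15/17*9/17 = 135/289
P(A∩B) = 15/34 != 135/289, so not independent

No, A and B are not independent


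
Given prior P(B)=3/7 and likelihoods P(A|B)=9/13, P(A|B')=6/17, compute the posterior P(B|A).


P(A) = P(A|B)P(B) + P(A|B')P(B') = 9/13*3/7 + 6/17*4/7 = 771/1547
P(B|A) = P(A|B)P(B)/P(A) = (27/91)/(771/1547) = 153/257

153/257


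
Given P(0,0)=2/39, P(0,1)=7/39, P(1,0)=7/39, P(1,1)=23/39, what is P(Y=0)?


P(Y=0) = P(0,0)+P(1,0) = 2/39 + 7/39 = 9/39 = 3/13

3/13


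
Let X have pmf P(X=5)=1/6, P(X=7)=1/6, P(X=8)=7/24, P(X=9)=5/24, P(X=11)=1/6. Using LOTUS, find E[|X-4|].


E[|X-4|] = sum(g(x)*P(x))
= 1*1/6 + 3*1/6 + 4*7/24 + 5*5/24 + 7*1/6
= 97/24

97/24


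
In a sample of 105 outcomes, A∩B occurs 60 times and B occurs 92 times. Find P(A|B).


P(A|B) = P(A∩B)/P(B) = (60/105)/(92/105) = 60/92 = 15/23

15/23


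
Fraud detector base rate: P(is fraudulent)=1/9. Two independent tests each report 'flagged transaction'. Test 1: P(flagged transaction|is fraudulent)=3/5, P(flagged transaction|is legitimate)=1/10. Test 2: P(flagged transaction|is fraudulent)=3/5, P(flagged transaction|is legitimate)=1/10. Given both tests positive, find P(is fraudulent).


After test 1: P(+) = 3/5*1/9 + 1/10*8/9 = 7/45
P(B|+) = (1/15)/(7/45) = 3/7
After test 2 (use post1 as new prior): P(+) = 3/5*3/7 + 1/10*4/7 = 11/35
P(B|+,+) = (9/35)/(11/35) = 9/11

9/11


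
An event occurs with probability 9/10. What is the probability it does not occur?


P(A') = 1 - P(A) = 1 - 9/10 = 1/10

1/10


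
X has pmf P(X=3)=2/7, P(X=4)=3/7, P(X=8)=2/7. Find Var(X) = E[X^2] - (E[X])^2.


E[X] = 34/7, E[X^2] = 194/7
Var(X) = E[X^2] - (E[X])^2 = 194/7 - (34/7)^2 = 202/49

202/49


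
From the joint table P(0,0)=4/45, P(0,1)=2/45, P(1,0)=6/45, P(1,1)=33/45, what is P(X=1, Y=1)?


Read from table: P(X=1, Y=1) = 33/45 = 11/15

11/15


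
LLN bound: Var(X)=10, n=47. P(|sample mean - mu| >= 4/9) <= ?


Var(Xbar) = Var(X)/n = 10/47
Chebyshev: P(|Xbar-mu| >= 4/9) <= Var(Xbar)/(4/9)^2 = (10/47)/(16/81) = 405/376
Bound exceeds 1, so trivial bound: 1

1


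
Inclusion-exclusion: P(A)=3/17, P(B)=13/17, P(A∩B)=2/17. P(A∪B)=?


P(A∪B) = P(A) + P(B) - P(A∩B)
= 3/17 + 13/17 - 2/17 = 14/17

14/17


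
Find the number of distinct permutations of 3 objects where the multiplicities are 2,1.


3! = 6
Denominator: 2!=2 * 1!=1
Coefficient = 6 / 2 = 3

3


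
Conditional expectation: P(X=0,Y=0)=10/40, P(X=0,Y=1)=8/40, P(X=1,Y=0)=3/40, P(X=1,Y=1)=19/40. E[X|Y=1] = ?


P(Y=1) = 27/40
E[X|Y=1] = (0*8 + 1*19)/27 = 19/27

19/27


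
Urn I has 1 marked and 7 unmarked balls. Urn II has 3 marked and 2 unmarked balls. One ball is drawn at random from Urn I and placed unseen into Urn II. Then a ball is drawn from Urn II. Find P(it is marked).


P(transfer marked) = 1/8; P(transfer unmarked) = 7/8
If marked transferred: Urn II has 4 marked of 6, so P(marked|marked moved) = 2/3
If unmarked transferred: Urn II has 3 marked of 6, so P(marked|unmarked moved) = 1/2
By total probability: P(marked) = 1/8*2/3 + 7/8*1/2 = 25/48

25/48


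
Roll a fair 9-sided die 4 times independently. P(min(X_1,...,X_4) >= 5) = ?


P(min >= 5) = P(all X_i >= 5) = (P(X_1 >= 5))^4
= (5/9)^4 = 625/6561

625/6561


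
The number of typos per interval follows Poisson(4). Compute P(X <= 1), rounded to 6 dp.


P(X<=1) = e^(-4)*4^0/0! + e^(-4)*4^1/1!
≈ 0.0183156389 + 0.0732625556
= 0.0915781945
≈ 0.091578

0.091578


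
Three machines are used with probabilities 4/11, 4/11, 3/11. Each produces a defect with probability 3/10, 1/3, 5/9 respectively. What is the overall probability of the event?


P(A) = P(A|B1)P(B1) + P(A|B2)P(B2) + P(A|B3)P(B3)
= 3/10*4/11 + 1/3*4/11 + 5/9*3/11
= 6/55 + 4/33 + 5/33 = 21/55

21/55


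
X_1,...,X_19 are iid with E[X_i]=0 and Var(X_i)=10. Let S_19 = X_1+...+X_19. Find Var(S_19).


By independence, Var(S_n) = n*Var(X_1) = 19*10 = 190

190


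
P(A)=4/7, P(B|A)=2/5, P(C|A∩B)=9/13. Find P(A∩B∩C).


P(A∩B∩C) = P(A) * P(B|A) * P(C|A∩B)
= 4/7 * 2/5 * 9/13
= 8/35 * 9/13 = 72/455

72/455


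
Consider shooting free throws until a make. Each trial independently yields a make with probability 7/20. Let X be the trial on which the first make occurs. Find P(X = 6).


P(X=6) = (1-p)^5 * p = (13/20)^5 * 7/20
= 371293/3200000 * 7/20 = 2599051/64000000

2599051/64000000


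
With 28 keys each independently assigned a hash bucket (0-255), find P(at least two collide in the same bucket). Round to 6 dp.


P(all different) = prod((256-i)/256 for i=0..27) = 0.216001
P(at least one match) = 1 - 0.216001 = 0.783999

0.783999


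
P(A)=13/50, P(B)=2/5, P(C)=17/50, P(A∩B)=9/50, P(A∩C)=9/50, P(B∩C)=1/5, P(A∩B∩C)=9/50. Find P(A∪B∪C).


P(A∪B∪C) = P(A)+P(B)+P(C) - P(AB)-P(AC)-P(BC) + P(ABC)
= 13/50+2/5+17/50 - 9/50-9/50-1/5 + 9/50
= 31/50

31/50


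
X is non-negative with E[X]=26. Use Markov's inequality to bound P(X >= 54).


Markov: P(X >= a) <= E[X]/a
P(X >= 54) <= 26/54 = 13/27

13/27


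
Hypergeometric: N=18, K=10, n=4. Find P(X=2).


P(X=2) = C(10,2)*C(8,2) / C(18,4)
= 45*28 / 3060
= 1260/3060 = 7/17

7/17


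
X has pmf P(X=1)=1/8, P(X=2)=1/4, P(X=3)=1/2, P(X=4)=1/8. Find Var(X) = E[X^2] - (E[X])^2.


E[X] = 21/8, E[X^2] = 61/8
Var(X) = E[X^2] - (E[X])^2 = 61/8 - (21/8)^2 = 47/64

47/64


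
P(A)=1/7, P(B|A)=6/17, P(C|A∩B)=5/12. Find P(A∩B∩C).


P(A∩B∩C) = P(A) * P(B|A) * P(C|A∩B)
= 1/7 * 6/17 * 5/12
= 6/119 * 5/12 = 5/238

5/238


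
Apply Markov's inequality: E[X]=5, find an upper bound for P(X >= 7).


Markov: P(X >= a) <= E[X]/a
P(X >= 7) <= 5/7

5/7


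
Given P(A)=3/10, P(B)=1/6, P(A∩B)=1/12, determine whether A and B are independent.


P(A)*P(B) = 3/10*1/6 = 1/20
P(A∩B) = 1/12 != 1/20, so not independent

No, A and B are not independent


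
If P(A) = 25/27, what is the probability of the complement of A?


P(A') = 1 - P(A) = 1 - 25/27 = 2/27

2/27


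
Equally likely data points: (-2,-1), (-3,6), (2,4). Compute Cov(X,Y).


E[X]=-1, E[Y]=3, E[XY]=-8/3
Cov(X,Y) = E[XY] - E[X]E[Y] = -8/3 + 1*3 = 1/3

1/3


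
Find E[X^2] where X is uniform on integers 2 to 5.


E[X^2] = (1/4) * sum(x^2 for x=2..5)
= 54/4 = 27/2

27/2


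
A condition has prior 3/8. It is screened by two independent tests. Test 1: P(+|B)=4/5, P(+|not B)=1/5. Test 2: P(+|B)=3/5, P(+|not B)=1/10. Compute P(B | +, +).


After test 1: P(+) = 4/5*3/8 + 1/5*5/8 = 17/40
P(B|+) = (3/10)/(17/40) = 12/17
After test 2 (use post1 as new prior): P(+) = 3/5*12/17 + 1/10*5/17 = 77/170
P(B|+,+) = (36/85)/(77/170) = 72/77

72/77


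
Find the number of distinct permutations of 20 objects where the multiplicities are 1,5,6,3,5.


20! = 2432902008176640000
Denominator: 1!=1 * 5!=120 * 6!=720 * 3!=6 * 5!=120
Coefficient = 2432902008176640000 / 62208000 = 39109150080

39109150080


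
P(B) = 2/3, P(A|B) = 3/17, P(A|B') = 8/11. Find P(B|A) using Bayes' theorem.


P(A) = P(A|B)P(B) + P(A|B')P(B') = 3/17*2/3 + 8/11*1/3 = 202/561
P(B|A) = P(A|B)P(B)/P(A) = (2/17)/(202/561) = 33/101

33/101


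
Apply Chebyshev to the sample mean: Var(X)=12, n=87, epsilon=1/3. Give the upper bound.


Var(Xbar) = Var(X)/n = 12/87
Chebyshev: P(|Xbar-mu| >= 1/3) <= Var(Xbar)/(1/3)^2 = (4/29)/(1/9) = 36/29
Bound exceeds 1, so trivial bound: 1

1


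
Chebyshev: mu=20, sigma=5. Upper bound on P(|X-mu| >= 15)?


k = 15/5 = 3
Chebyshev: P(|X-mu| >= k*sigma) <= 1/k^2 = 1/3^2 = 1/9

1/9


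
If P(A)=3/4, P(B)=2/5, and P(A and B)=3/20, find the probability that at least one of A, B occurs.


P(A∪B) = P(A) + P(B) - P(A∩B)
= 3/4 + 2/5 - 3/20 = 1

1


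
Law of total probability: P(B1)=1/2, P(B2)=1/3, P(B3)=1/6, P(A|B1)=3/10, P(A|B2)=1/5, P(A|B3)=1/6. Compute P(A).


P(A) = P(A|B1)P(B1) + P(A|B2)P(B2) + P(A|B3)P(B3)
= 3/10*1/2 + 1/5*1/3 + 1/6*1/6
= 3/20 + 1/15 + 1/36 = 11/45

11/45


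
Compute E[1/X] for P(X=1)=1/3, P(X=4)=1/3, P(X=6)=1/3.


E[1/X] = sum(g(x)*P(x))
= 1*1/3 + 1/4*1/3 + 1/6*1/3
= 17/36

17/36


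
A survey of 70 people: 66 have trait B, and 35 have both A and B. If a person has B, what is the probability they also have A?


P(A|B) = P(A∩B)/P(B) = (35/70)/(66/70) = 35/66

35/66


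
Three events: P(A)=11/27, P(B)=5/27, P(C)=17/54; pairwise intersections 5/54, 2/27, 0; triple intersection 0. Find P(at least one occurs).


P(A∪B∪C) = P(A)+P(B)+P(C) - P(AB)-P(AC)-P(BC) + P(ABC)
= 11/27+5/27+17/54 - 5/54-2/27-0 + 0
= 20/27

20/27


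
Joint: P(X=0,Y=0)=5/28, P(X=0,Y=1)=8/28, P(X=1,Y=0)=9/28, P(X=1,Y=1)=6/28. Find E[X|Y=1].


P(Y=1) = 14/28
E[X|Y=1] = (0*8 + 1*6)/14 = 6/14 = 3/7

3/7


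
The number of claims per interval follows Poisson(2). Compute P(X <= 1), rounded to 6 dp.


P(X<=1) = e^(-2)*2^0/0! + e^(-2)*2^1/1!
≈ 0.1353352832 + 0.2706705665
= 0.4060058497
≈ 0.406006

0.406006


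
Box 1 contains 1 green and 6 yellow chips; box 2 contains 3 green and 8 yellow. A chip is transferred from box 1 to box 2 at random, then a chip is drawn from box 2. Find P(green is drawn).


P(transfer green) = 1/7; P(transfer yellow) = 6/7
If green transferred: Urn II has 4 green of 12, so P(green|green moved) = 1/3
If yellow transferred: Urn II has 3 green of 12, so P(green|yellow moved) = 1/4
By total probability: P(green) = 1/7*1/3 + 6/7*1/4 = 11/42

11/42


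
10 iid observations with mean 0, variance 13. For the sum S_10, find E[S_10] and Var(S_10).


E[S_n] = n*mu = 10*0 = 0
Var(S_n) = n*sigma^2 = 10*13 = 130

E[S_10]=0, Var(S_10)=130


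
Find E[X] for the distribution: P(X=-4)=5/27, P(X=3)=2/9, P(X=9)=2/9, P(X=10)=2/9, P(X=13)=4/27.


E[X] = sum(x * P(x))
= -4*5/27 + 3*2/9 + 9*2/9 + 10*2/9 + 13*4/27
= 164/27

164/27


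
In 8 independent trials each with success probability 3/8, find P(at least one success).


P(at least one) = 1 - P(none)
P(none) = (1 - 3/8)^8 = (5/8)^8 = 390625/16777216
P(at least one) = 1 - 390625/16777216 = 16386591/16777216

16386591/16777216


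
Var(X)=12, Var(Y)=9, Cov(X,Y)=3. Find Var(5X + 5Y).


Var(5X + 5Y) = 5^2*Var(X) + 5^2*Var(Y) + 2*5*5*Cov(X,Y)
= 25*12 + 25*9 + 50*3
= 300 + 225 + 150 = 675

675


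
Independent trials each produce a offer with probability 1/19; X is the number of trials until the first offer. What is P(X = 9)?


P(X=9) = (1-p)^8 * p = (18/19)^8 * 1/19
= 11019960576/16983563041 * 1/19 = 11019960576/322687697779

11019960576/322687697779


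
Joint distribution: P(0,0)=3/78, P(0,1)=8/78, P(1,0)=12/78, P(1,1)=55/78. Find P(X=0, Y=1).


Read from table: P(X=0, Y=1) = 8/78 = 4/39

4/39


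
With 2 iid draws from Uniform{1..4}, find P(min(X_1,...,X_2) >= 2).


P(min >= 2) = P(all X_i >= 2) = (P(X_1 >= 2))^2
= (3/4)^2 = 9/16

9/16


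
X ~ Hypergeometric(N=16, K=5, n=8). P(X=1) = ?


P(X=1) = C(5,1)*C(11,7) / C(16,8)
= 5*330 / 12870
= 1650/12870 = 5/39

5/39


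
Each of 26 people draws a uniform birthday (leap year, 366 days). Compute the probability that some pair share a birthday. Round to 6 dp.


P(all different) = prod((366-i)/366 for i=0..25) = 0.402786
P(at least one match) = 1 - 0.402786 = 0.597214

0.597214


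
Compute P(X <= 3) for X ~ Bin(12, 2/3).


P(X<=3) = P(X=0) + P(X=1) + P(X=2) + P(X=3)
= 1/531441 + 8/177147 + 88/177147 + 1760/531441
= 683/177147

683/177147


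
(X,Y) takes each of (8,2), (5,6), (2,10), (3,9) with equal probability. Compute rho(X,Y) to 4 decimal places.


Cov(X,Y) = -7.1250, Var(X) = 5.2500, Var(Y) = 9.6875
rho = Cov/(sqrt(VarX)*sqrt(VarY)) = -0.9991

-0.9991


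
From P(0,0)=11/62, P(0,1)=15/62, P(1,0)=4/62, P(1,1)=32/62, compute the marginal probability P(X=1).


P(X=1) = P(1,0)+P(1,1) = 4/62 + 32/62 = 36/62 = 18/31

18/31


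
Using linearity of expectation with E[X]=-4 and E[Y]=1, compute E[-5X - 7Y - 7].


E[-5X - 7Y - 7] = -5*E[X] - 7*E[Y] - 7
= (-5)*(-4) + (-7)*(1) + (-7)
= 20 - 7 - 7 = 6

6


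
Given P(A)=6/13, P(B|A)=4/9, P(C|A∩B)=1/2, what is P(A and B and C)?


P(A∩B∩C) = P(A) * P(B|A) * P(C|A∩B)
= 6/13 * 4/9 * 1/2
= 8/39 * 1/2 = 4/39

4/39


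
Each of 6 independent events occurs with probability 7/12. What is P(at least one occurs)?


P(at least one) = 1 - P(none)
P(none) = (1 - 7/12)^6 = (5/12)^6 = 15625/2985984
P(at least one) = 1 - 15625/2985984 = 2970359/2985984

2970359/2985984


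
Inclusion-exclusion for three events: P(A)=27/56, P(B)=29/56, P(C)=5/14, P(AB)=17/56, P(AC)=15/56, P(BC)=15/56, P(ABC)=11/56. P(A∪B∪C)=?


P(A∪B∪C) = P(A)+P(B)+P(C) - P(AB)-P(AC)-P(BC) + P(ABC)
= 27/56+29/56+5/14 - 17/56-15/56-15/56 + 11/56
= 5/7

5/7


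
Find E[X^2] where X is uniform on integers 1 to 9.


E[X^2] = (1/9) * sum(x^2 for x=1..9)
= 285/9 = 95/3

95/3


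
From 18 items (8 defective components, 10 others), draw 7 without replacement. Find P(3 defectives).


P(X=3) = C(8,3)*C(10,4) / C(18,7)
= 56*210 / 31824
= 11760/31824 = 245/663

245/663


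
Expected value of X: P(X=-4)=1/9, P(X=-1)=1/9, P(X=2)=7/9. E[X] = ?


E[X] = sum(x * P(x))
= -4*1/9 - 1*1/9 + 2*7/9
= 1

1


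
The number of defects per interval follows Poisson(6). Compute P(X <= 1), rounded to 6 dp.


P(X<=1) = e^(-6)*6^0/0! + e^(-6)*6^1/1!
≈ 0.0024787522 + 0.0148725131
= 0.0173512653
≈ 0.017351

0.017351


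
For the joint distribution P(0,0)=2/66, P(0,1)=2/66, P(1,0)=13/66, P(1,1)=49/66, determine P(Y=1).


P(Y=1) = P(0,1)+P(1,1) = 2/66 + 49/66 = 51/66 = 17/22

17/22


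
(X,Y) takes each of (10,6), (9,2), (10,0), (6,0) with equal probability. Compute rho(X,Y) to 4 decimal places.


Cov(X,Y) = 2.0000, Var(X) = 2.6875, Var(Y) = 6.0000
rho = Cov/(sqrt(VarX)*sqrt(VarY)) = 0.4981

0.4981


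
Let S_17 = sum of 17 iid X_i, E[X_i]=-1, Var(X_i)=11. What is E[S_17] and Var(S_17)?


E[S_n] = n*mu = 17*-1 = -17
Var(S_n) = n*sigma^2 = 17*11 = 187

E[S_17]=-17, Var(S_17)=187


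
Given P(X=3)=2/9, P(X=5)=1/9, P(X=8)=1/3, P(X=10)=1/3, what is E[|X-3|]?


E[|X-3|] = sum(g(x)*P(x))
= 0*2/9 + 2*1/9 + 5*1/3 + 7*1/3
= 38/9

38/9


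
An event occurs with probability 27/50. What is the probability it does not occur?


P(A') = 1 - P(A) = 1 - 27/50 = 23/50

23/50


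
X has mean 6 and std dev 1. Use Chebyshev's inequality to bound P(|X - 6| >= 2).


k = 2/1 = 2
Chebyshev: P(|X-mu| >= k*sigma) <= 1/k^2 = 1/2^2 = 1/4

1/4


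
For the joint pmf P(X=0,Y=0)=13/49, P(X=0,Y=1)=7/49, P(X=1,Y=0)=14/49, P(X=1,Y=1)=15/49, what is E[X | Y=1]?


P(Y=1) = 22/49
E[X|Y=1] = (0*7 + 1*15)/22 = 15/22

15/22


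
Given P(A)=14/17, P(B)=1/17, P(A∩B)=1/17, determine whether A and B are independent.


P(A)*P(B) = 14/17*1/17 = 14/289
P(A∩B) = 1/17 != 14/289, so not independent

No, A and B are not independent


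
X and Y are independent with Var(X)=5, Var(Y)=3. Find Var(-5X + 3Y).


Independence => Cov(X,Y)=0
Var(-5X + 3Y) = (-5)^2*Var(X) + 3^2*Var(Y)
= 25*5 + 9*3 = 152

152


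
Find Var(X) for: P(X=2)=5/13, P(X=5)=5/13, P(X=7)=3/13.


E[X] = 56/13, E[X^2] = 292/13
Var(X) = E[X^2] - (E[X])^2 = 292/13 - (56/13)^2 = 660/169

660/169


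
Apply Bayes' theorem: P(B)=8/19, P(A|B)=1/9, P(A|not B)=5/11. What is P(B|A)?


P(A) = P(A|B)P(B) + P(A|B')P(B') = 1/9*8/19 + 5/11*11/19 = 53/171
P(B|A) = P(A|B)P(B)/P(A) = (8/171)/(53/171) = 8/53

8/53


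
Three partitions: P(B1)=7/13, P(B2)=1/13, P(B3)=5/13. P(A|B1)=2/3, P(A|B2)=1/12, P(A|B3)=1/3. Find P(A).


P(A) = P(A|B1)P(B1) + P(A|B2)P(B2) + P(A|B3)P(B3)
= 2/3*7/13 + 1/12*1/13 + 1/3*5/13
= 14/39 + 1/156 + 5/39 = 77/156

77/156


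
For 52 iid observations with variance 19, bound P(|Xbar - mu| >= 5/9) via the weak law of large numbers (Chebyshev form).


Var(Xbar) = Var(X)/n = 19/52
Chebyshev: P(|Xbar-mu| >= 5/9) <= Var(Xbar)/(5/9)^2 = (19/52)/(25/81) = 1539/1300
Bound exceeds 1, so trivial bound: 1

1


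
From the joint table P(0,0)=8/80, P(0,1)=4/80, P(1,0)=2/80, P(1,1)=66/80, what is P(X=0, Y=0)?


Read from table: P(X=0, Y=0) = 8/80 = 1/10

1/10


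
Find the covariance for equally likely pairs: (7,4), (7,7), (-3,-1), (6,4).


E[X]=17/4, E[Y]=7/2, E[XY]=26
Cov(X,Y) = E[XY] - E[X]E[Y] = 26 - 17/4*7/2 = 89/8

89/8


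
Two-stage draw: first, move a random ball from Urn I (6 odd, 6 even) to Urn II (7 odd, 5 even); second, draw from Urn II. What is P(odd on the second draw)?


P(transfer odd) = 6/12 = 1/2; P(transfer even) = 1/2
If odd transferred: Urn II has 8 odd of 13, so P(odd|odd moved) = 8/13
If even transferred: Urn II has 7 odd of 13, so P(odd|even moved) = 7/13
By total probability: P(odd) = 1/2*8/13 + 1/2*7/13 = 15/26

15/26


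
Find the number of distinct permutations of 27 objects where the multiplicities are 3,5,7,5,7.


27! = 10888869450418352160768000000
Denominator: 3!=6 * 5!=120 * 7!=5040 * 5!=120 * 7!=5040
Coefficient = 10888869450418352160768000000 / 2194698240000 = 4961442649363200

4961442649363200


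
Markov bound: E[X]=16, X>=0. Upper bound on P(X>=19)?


Markov: P(X >= a) <= E[X]/a
P(X >= 19) <= 16/19

16/19


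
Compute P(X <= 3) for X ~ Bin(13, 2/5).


P(X<=3) = P(X=0) + P(X=1) + P(X=2) + P(X=3)
= 1594323/1220703125 + 13817466/1220703125 + 55269864/1220703125 + 135104112/1220703125
= 41157153/244140625

41157153/244140625


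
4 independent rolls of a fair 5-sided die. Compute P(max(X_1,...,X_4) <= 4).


P(max <= 4) = P(all X_i <= 4) = (P(X_1 <= 4))^4
= (4/5)^4 = 256/625

256/625


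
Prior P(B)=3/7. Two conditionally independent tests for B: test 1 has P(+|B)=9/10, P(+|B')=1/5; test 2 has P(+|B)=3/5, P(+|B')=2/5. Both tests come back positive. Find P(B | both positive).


After test 1: P(+) = 9/10*3/7 + 1/5*4/7 = 1/2
P(B|+) = (27/70)/(1/2) = 27/35
After test 2 (use post1 as new prior): P(+) = 3/5*27/35 + 2/5*8/35 = 97/175
P(B|+,+) = (81/175)/(97/175) = 81/97

81/97


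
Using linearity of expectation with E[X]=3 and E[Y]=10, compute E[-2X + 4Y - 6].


E[-2X + 4Y - 6] = -2*E[X] + 4*E[Y] - 6
= (-2)*(3) + (4)*(10) + (-6)
= -6 + 40 - 6 = 28

28


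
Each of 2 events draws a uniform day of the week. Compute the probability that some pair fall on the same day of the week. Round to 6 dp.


P(all different) = prod((7-i)/7 for i=0..1) = 0.857143
P(at least one match) = 1 - 0.857143 = 0.142857

0.142857


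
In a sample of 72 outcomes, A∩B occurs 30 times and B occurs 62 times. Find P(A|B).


P(A|B) = P(A∩B)/P(B) = (30/72)/(62/72) = 30/62 = 15/31

15/31


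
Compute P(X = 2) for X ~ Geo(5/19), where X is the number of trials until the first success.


P(X=2) = (1-p)^1 * p = (14/19)^1 * 5/19
= 14/19 * 5/19 = 70/361

70/361


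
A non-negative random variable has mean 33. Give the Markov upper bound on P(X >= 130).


Markov: P(X >= a) <= E[X]/a
P(X >= 130) <= 33/130

33/130


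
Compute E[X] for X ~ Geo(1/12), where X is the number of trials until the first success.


For geometric (trials until first success), E[X] = 1/p = 1/(1/12) = 12

12


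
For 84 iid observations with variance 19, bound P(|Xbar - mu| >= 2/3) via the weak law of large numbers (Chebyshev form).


Var(Xbar) = Var(X)/n = 19/84
Chebyshev: P(|Xbar-mu| >= 2/3) <= Var(Xbar)/(2/3)^2 = (19/84)/(4/9) = 57/112

57/112


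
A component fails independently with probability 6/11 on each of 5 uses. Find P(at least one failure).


P(at least one) = 1 - P(none)
P(none) = (1 - 6/11)^5 = (5/11)^5 = 3125/161051
P(at least one) = 1 - 3125/161051 = 157926/161051

157926/161051


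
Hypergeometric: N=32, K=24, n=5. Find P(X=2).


P(X=2) = C(24,2)*C(8,3) / C(32,5)
= 276*56 / 201376
= 15456/201376 = 69/899

69/899


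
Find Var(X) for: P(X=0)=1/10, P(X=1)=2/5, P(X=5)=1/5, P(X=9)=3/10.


E[X] = 41/10, E[X^2] = 297/10
Var(X) = E[X^2] - (E[X])^2 = 297/10 - (41/10)^2 = 1289/100

1289/100


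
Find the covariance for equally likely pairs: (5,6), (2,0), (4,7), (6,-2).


E[X]=17/4, E[Y]=11/4, E[XY]=23/2
Cov(X,Y) = E[XY] - E[X]E[Y] = 23/2 - 17/4*11/4 = -3/16

-3/16


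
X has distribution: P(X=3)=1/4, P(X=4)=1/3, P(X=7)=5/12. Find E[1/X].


E[1/X] = sum(g(x)*P(x))
= 1/3*1/4 + 1/4*1/3 + 1/7*5/12
= 19/84

19/84


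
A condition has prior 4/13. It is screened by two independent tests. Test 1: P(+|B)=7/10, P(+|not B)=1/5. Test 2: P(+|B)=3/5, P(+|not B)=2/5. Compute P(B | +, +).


After test 1: P(+) = 7/10*4/13 + 1/5*9/13 = 23/65
P(B|+) = (14/65)/(23/65) = 14/23
After test 2 (use post1 as new prior): P(+) = 3/5*14/23 + 2/5*9/23 = 12/23
P(B|+,+) = (42/115)/(12/23) = 7/10

7/10


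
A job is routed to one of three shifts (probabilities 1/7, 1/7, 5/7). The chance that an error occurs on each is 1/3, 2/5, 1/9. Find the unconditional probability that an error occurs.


P(A) = P(A|B1)P(B1) + P(A|B2)P(B2) + P(A|B3)P(B3)
= 1/3*1/7 + 2/5*1/7 + 1/9*5/7
= 1/21 + 2/35 + 5/63 = 58/315

58/315


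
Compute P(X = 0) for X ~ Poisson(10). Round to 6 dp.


P(X=0) = e^(-10) * 10^0 / 0!
≈ 0.00004539992976 * 1 / 1
≈ 0.000045

0.000045


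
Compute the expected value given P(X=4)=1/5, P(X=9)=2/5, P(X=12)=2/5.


E[X] = sum(x * P(x))
= 4*1/5 + 9*2/5 + 12*2/5
= 46/5

46/5


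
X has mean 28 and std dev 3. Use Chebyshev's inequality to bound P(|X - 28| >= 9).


k = 9/3 = 3
Chebyshev: P(|X-mu| >= k*sigma) <= 1/k^2 = 1/3^2 = 1/9

1/9


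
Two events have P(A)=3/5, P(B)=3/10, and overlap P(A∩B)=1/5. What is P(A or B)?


P(A∪B) = P(A) + P(B) - P(A∩B)
= 3/5 + 3/10 - 1/5 = 7/10

7/10


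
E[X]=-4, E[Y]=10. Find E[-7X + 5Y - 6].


E[-7X + 5Y - 6] = -7*E[X] + 5*E[Y] - 6
= (-7)*(-4) + (5)*(10) + (-6)
= 28 + 50 - 6 = 72

72


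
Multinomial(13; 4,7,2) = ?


13! = 6227020800
Denominator: 4!=24 * 7!=5040 * 2!=2
Coefficient = 6227020800 / 241920 = 25740

25740


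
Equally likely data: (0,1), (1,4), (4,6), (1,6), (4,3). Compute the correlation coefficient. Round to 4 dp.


Cov(X,Y) = 1.2000, Var(X) = 2.8000, Var(Y) = 3.6000
rho = Cov/(sqrt(VarX)*sqrt(VarY)) = 0.3780

0.3780


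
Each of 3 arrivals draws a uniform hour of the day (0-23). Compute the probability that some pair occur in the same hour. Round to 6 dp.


P(all different) = prod((24-i)/24 for i=0..2) = 0.878472
P(at least one match) = 1 - 0.878472 = 0.121528

0.121528


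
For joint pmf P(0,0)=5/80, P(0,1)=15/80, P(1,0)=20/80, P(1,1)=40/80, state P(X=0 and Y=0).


Read from table: P(X=0, Y=0) = 5/80 = 1/16

1/16


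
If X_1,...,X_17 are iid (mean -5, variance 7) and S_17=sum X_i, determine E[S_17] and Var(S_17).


E[S_n] = n*mu = 17*-5 = -85
Var(S_n) = n*sigma^2 = 17*7 = 119

E[S_17]=-85, Var(S_17)=119


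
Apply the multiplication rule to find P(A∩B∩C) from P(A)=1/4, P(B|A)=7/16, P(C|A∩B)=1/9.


P(A∩B∩C) = P(A) * P(B|A) * P(C|A∩B)
= 1/4 * 7/16 * 1/9
= 7/64 * 1/9 = 7/576

7/576
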